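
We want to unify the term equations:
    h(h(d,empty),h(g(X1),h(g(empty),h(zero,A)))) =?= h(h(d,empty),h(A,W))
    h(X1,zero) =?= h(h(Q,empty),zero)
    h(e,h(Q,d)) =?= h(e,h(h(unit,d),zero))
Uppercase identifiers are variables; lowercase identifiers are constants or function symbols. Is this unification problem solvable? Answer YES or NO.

NO

Decompose h/2: h(d,empty) =?= h(d,empty),  h(g(X1),h(g(empty),h(zero,A))) =?= h(A,W).
Delete trivial equation h(d,empty) =?= h(d,empty).
Decompose h/2: g(X1) =?= A,  h(g(empty),h(zero,A)) =?= W.
Bind A := g(X1); substituting into the one remaining equation that mentions A gives: h(g(empty),h(zero,g(X1))) =?= W.
Bind W := h(g(empty),h(zero,g(X1))); no other remaining equation mentions W.
Decompose h/2: X1 =?= h(Q,empty),  zero =?= zero.
Bind X1 := h(Q,empty); no other remaining equation mentions X1. Substituting into the earlier bindings gives A := g(h(Q,empty)), W := h(g(empty),h(zero,g(h(Q,empty)))).
Delete trivial equation zero =?= zero.
Decompose h/2: e =?= e,  h(Q,d) =?= h(h(unit,d),zero).
Delete trivial equation e =?= e.
Decompose h/2: Q =?= h(unit,d),  d =?= zero.
Bind Q := h(unit,d); no other remaining equation mentions Q. Substituting into the earlier bindings gives A := g(h(h(unit,d),empty)), W := h(g(empty),h(zero,g(h(h(unit,d),empty)))), X1 := h(h(unit,d),empty).
Clash: constants d and zero differ; no unifier exists.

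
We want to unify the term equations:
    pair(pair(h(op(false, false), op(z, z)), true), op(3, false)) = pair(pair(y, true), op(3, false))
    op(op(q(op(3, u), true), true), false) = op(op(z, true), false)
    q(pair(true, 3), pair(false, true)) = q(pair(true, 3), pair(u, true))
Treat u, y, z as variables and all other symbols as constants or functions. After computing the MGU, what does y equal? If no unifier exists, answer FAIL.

h(op(false, false), op(q(op(3, false), true), q(op(3, false), true)))

Decompose pair/2: pair(h(op(false, false), op(z, z)), true) = pair(y, true),  op(3, false) = op(3, false).
Decompose pair/2: h(op(false, false), op(z, z)) = y,  true = true.
Bind y := h(op(false, false), op(z, z)); no other remaining equation mentions y.
Delete trivial equation true = true.
Delete trivial equation op(3, false) = op(3, false).
Decompose op/2: op(q(op(3, u), true), true) = op(z, true),  false = false.
Decompose op/2: q(op(3, u), true) = z,  true = true.
Bind z := q(op(3, u), true); no other remaining equation mentions z. Substituting into the earlier binding gives y := h(op(false, false), op(q(op(3, u), true), q(op(3, u), true))).
Delete trivial equation true = true.
Delete trivial equation false = false.
Decompose q/2: pair(true, 3) = pair(true, 3),  pair(false, true) = pair(u, true).
Delete trivial equation pair(true, 3) = pair(true, 3).
Decompose pair/2: false = u,  true = true.
Bind u := false; no other remaining equation mentions u. Substituting into the earlier bindings gives y := h(op(false, false), op(q(op(3, false), true), q(op(3, false), true))), z := q(op(3, false), true).
Delete trivial equation true = true.
MGU = { y ↦ h(op(false, false), op(q(op(3, false), true), q(op(3, false), true))), z ↦ q(op(3, false), true), u ↦ false }, so y ↦ h(op(false, false), op(q(op(3, false), true), q(op(3, false), true))).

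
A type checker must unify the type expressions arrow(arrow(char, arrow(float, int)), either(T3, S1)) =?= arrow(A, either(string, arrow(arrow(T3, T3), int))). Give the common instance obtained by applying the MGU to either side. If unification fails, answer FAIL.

arrow(arrow(char, arrow(float, int)), either(string, arrow(arrow(string, string), int)))

Decompose arrow/2: arrow(char, arrow(float, int)) =?= A,  either(T3, S1) =?= either(string, arrow(arrow(T3, T3), int)).
Bind A := arrow(char, arrow(float, int)); no other remaining equation mentions A.
Decompose either/2: T3 =?= string,  S1 =?= arrow(arrow(T3, T3), int).
Bind T3 := string; substituting into the remaining equation gives: S1 =?= arrow(arrow(string, string), int).
Bind S1 := arrow(arrow(string, string), int).
Applying the MGU to either side gives arrow(arrow(char, arrow(float, int)), either(string, arrow(arrow(string, string), int))).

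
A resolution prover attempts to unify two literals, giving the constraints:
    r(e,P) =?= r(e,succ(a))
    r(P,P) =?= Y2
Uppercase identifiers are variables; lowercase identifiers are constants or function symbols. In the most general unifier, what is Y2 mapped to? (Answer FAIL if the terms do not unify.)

r(succ(a),succ(a))

Decompose r/2: e =?= e,  P =?= succ(a).
Delete trivial equation e =?= e.
Bind P := succ(a); substituting into the remaining equation gives: r(succ(a),succ(a)) =?= Y2.
Bind Y2 := r(succ(a),succ(a)).
MGU = { P ↦ succ(a), Y2 ↦ r(succ(a),succ(a)) }, so Y2 ↦ r(succ(a),succ(a)).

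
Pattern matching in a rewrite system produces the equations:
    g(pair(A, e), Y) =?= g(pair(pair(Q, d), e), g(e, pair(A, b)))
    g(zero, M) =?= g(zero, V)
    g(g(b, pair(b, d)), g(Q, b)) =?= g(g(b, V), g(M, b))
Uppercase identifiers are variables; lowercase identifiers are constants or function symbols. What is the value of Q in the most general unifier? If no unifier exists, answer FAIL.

pair(b, d)

Decompose g/2: pair(A, e) =?= pair(pair(Q, d), e),  Y =?= g(e, pair(A, b)).
Decompose pair/2: A =?= pair(Q, d),  e =?= e.
Bind A := pair(Q, d); substituting into the one remaining equation that mentions A gives: Y =?= g(e, pair(pair(Q, d), b)).
Delete trivial equation e =?= e.
Bind Y := g(e, pair(pair(Q, d), b)); no other remaining equation mentions Y.
Decompose g/2: zero =?= zero,  M =?= V.
Delete trivial equation zero =?= zero.
Bind M := V; substituting into the remaining equation gives: g(g(b, pair(b, d)), g(Q, b)) =?= g(g(b, V), g(V, b)).
Decompose g/2: g(b, pair(b, d)) =?= g(b, V),  g(Q, b) =?= g(V, b).
Decompose g/2: b =?= b,  pair(b, d) =?= V.
Delete trivial equation b =?= b.
Bind V := pair(b, d); substituting into the remaining equation gives: g(Q, b) =?= g(pair(b, d), b). Substituting into the earlier binding gives M := pair(b, d).
Decompose g/2: Q =?= pair(b, d),  b =?= b.
Bind Q := pair(b, d); no other remaining equation mentions Q. Substituting into the earlier bindings gives A := pair(pair(b, d), d), Y := g(e, pair(pair(pair(b, d), d), b)).
Delete trivial equation b =?= b.
MGU = { A -> pair(pair(b, d), d), Y -> g(e, pair(pair(pair(b, d), d), b)), M -> pair(b, d), V -> pair(b, d), Q -> pair(b, d) }, so Q -> pair(b, d).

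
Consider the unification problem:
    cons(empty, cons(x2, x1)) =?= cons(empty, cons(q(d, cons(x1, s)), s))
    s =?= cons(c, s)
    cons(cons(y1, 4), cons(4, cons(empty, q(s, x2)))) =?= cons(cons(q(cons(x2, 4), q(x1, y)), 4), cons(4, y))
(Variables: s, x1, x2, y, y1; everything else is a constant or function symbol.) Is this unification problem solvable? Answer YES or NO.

Decompose cons/2: empty =?= empty,  cons(x2, x1) =?= cons(q(d, cons(x1, s)), s).
Delete trivial equation empty =?= empty.
Decompose cons/2: x2 =?= q(d, cons(x1, s)),  x1 =?= s.
Bind x2 := q(d, cons(x1, s)); substituting into the one remaining equation that mentions x2 gives: cons(cons(y1, 4), cons(4, cons(empty, q(s, q(d, cons(x1, s)))))) =?= cons(cons(q(cons(q(d, cons(x1, s)), 4), q(x1, y)), 4), cons(4, y)).
Bind x1 := s; substituting into the one remaining equation that mentions x1 gives: cons(cons(y1, 4), cons(4, cons(empty, q(s, q(d, cons(s, s)))))) =?= cons(cons(q(cons(q(d, cons(s, s)), 4), q(s, y)), 4), cons(4, y)). Substituting into the earlier binding gives x2 := q(d, cons(s, s)).
Occurs check fails: s occurs in cons(c, s); the equation s =?= cons(c, s) has no finite solution.

NO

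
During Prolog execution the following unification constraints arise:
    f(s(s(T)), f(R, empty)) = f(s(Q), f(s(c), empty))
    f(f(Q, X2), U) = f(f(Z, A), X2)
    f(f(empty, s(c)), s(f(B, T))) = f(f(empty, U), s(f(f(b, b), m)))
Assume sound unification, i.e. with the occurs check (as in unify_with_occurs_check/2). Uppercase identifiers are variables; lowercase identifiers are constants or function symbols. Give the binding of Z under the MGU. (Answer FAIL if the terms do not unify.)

Decompose f/2: s(s(T)) = s(Q),  f(R, empty) = f(s(c), empty).
Decompose s/1: s(T) = Q.
Bind Q := s(T); substituting into the one remaining equation that mentions Q gives: f(f(s(T), X2), U) = f(f(Z, A), X2).
Decompose f/2: R = s(c),  empty = empty.
Bind R := s(c); no other remaining equation mentions R.
Delete trivial equation empty = empty.
Decompose f/2: f(s(T), X2) = f(Z, A),  U = X2.
Decompose f/2: s(T) = Z,  X2 = A.
Bind Z := s(T); no other remaining equation mentions Z.
Bind X2 := A; substituting into the one remaining equation that mentions X2 gives: U = A.
Bind U := A; substituting into the remaining equation gives: f(f(empty, s(c)), s(f(B, T))) = f(f(empty, A), s(f(f(b, b), m))).
Decompose f/2: f(empty, s(c)) = f(empty, A),  s(f(B, T)) = s(f(f(b, b), m)).
Decompose f/2: empty = empty,  s(c) = A.
Delete trivial equation empty = empty.
Bind A := s(c); no other remaining equation mentions A. Substituting into the earlier bindings gives X2 := s(c), U := s(c).
Decompose s/1: f(B, T) = f(f(b, b), m).
Decompose f/2: B = f(b, b),  T = m.
Bind B := f(b, b); no other remaining equation mentions B.
Bind T := m. Substituting into the earlier bindings gives Q := s(m), Z := s(m).
MGU = { Q -> s(m), R -> s(c), Z -> s(m), X2 -> s(c), U -> s(c), A -> s(c), B -> f(b, b), T -> m }, so Z -> s(m).

s(m)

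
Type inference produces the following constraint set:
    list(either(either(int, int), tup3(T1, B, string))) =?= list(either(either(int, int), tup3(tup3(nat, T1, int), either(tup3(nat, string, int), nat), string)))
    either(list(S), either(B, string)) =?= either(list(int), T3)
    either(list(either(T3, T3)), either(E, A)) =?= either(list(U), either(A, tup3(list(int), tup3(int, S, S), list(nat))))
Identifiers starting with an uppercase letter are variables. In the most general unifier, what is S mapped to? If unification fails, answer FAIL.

Decompose list/1: either(either(int, int), tup3(T1, B, string)) =?= either(either(int, int), tup3(tup3(nat, T1, int), either(tup3(nat, string, int), nat), string)).
Decompose either/2: either(int, int) =?= either(int, int),  tup3(T1, B, string) =?= tup3(tup3(nat, T1, int), either(tup3(nat, string, int), nat), string).
Delete trivial equation either(int, int) =?= either(int, int).
Decompose tup3/3: T1 =?= tup3(nat, T1, int),  B =?= either(tup3(nat, string, int), nat),  string =?= string.
Occurs check fails: T1 occurs in tup3(nat, T1, int); the equation T1 =?= tup3(nat, T1, int) has no finite solution.

FAIL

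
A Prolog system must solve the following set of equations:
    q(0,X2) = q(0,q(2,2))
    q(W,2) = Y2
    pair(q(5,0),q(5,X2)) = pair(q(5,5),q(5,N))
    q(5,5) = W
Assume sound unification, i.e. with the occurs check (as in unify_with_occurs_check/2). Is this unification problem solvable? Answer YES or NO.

Decompose q/2: 0 = 0,  X2 = q(2,2).
Delete trivial equation 0 = 0.
Bind X2 := q(2,2); substituting into the one remaining equation that mentions X2 gives: pair(q(5,0),q(5,q(2,2))) = pair(q(5,5),q(5,N)).
Bind Y2 := q(W,2); no other remaining equation mentions Y2.
Decompose pair/2: q(5,0) = q(5,5),  q(5,q(2,2)) = q(5,N).
Decompose q/2: 5 = 5,  0 = 5.
Delete trivial equation 5 = 5.
Clash: constants 0 and 5 differ; no unifier exists.

NO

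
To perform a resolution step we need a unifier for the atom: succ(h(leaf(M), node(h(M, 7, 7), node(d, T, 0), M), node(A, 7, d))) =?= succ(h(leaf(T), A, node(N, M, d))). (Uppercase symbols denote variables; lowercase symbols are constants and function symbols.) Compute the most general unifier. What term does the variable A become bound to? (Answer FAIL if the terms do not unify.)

node(h(7, 7, 7), node(d, 7, 0), 7)

Decompose succ/1: h(leaf(M), node(h(M, 7, 7), node(d, T, 0), M), node(A, 7, d)) =?= h(leaf(T), A, node(N, M, d)).
Decompose h/3: leaf(M) =?= leaf(T),  node(h(M, 7, 7), node(d, T, 0), M) =?= A,  node(A, 7, d) =?= node(N, M, d).
Decompose leaf/1: M =?= T.
Bind M := T; substituting into the remaining equations gives: node(h(T, 7, 7), node(d, T, 0), T) =?= A,  node(A, 7, d) =?= node(N, T, d).
Bind A := node(h(T, 7, 7), node(d, T, 0), T); substituting into the remaining equation gives: node(node(h(T, 7, 7), node(d, T, 0), T), 7, d) =?= node(N, T, d).
Decompose node/3: node(h(T, 7, 7), node(d, T, 0), T) =?= N,  7 =?= T,  d =?= d.
Bind N := node(h(T, 7, 7), node(d, T, 0), T); no other remaining equation mentions N.
Bind T := 7; no other remaining equation mentions T. Substituting into the earlier bindings gives M := 7, A := node(h(7, 7, 7), node(d, 7, 0), 7), N := node(h(7, 7, 7), node(d, 7, 0), 7).
Delete trivial equation d =?= d.
MGU = { M ↦ 7, A ↦ node(h(7, 7, 7), node(d, 7, 0), 7), N ↦ node(h(7, 7, 7), node(d, 7, 0), 7), T ↦ 7 }, so A ↦ node(h(7, 7, 7), node(d, 7, 0), 7).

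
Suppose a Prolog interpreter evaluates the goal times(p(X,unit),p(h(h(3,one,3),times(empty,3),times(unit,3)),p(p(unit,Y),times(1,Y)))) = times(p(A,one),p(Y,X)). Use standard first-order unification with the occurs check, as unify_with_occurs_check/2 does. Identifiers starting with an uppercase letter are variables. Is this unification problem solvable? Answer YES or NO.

Decompose times/2: p(X,unit) = p(A,one),  p(h(h(3,one,3),times(empty,3),times(unit,3)),p(p(unit,Y),times(1,Y))) = p(Y,X).
Decompose p/2: X = A,  unit = one.
Bind X := A; substituting into the one remaining equation that mentions X gives: p(h(h(3,one,3),times(empty,3),times(unit,3)),p(p(unit,Y),times(1,Y))) = p(Y,A).
Clash: constants unit and one differ; no unifier exists.

NO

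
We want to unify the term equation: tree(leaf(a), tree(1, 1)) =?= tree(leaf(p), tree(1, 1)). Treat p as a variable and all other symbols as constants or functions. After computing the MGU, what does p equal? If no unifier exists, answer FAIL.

Decompose tree/2: leaf(a) =?= leaf(p),  tree(1, 1) =?= tree(1, 1).
Decompose leaf/1: a =?= p.
Bind p := a; no other remaining equation mentions p.
Delete trivial equation tree(1, 1) =?= tree(1, 1).
MGU = { p -> a }, so p -> a.

a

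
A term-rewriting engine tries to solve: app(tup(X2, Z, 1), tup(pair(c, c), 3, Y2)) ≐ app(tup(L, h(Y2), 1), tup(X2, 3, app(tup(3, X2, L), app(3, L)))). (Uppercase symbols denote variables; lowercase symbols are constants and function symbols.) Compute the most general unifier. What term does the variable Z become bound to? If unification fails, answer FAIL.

Decompose app/2: tup(X2, Z, 1) ≐ tup(L, h(Y2), 1),  tup(pair(c, c), 3, Y2) ≐ tup(X2, 3, app(tup(3, X2, L), app(3, L))).
Decompose tup/3: X2 ≐ L,  Z ≐ h(Y2),  1 ≐ 1.
Bind X2 := L; substituting into the one remaining equation that mentions X2 gives: tup(pair(c, c), 3, Y2) ≐ tup(L, 3, app(tup(3, L, L), app(3, L))).
Bind Z := h(Y2); no other remaining equation mentions Z.
Delete trivial equation 1 ≐ 1.
Decompose tup/3: pair(c, c) ≐ L,  3 ≐ 3,  Y2 ≐ app(tup(3, L, L), app(3, L)).
Bind L := pair(c, c); substituting into the one remaining equation that mentions L gives: Y2 ≐ app(tup(3, pair(c, c), pair(c, c)), app(3, pair(c, c))). Substituting into the earlier binding gives X2 := pair(c, c).
Delete trivial equation 3 ≐ 3.
Bind Y2 := app(tup(3, pair(c, c), pair(c, c)), app(3, pair(c, c))). Substituting into the earlier binding gives Z := h(app(tup(3, pair(c, c), pair(c, c)), app(3, pair(c, c)))).
MGU = { X2 := pair(c, c), Z := h(app(tup(3, pair(c, c), pair(c, c)), app(3, pair(c, c)))), L := pair(c, c), Y2 := app(tup(3, pair(c, c), pair(c, c)), app(3, pair(c, c))) }, so Z := h(app(tup(3, pair(c, c), pair(c, c)), app(3, pair(c, c)))).

h(app(tup(3, pair(c, c), pair(c, c)), app(3, pair(c, c))))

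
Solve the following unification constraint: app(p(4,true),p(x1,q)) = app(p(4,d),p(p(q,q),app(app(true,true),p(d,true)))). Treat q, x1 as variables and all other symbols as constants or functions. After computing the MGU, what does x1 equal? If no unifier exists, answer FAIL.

Decompose app/2: p(4,true) = p(4,d),  p(x1,q) = p(p(q,q),app(app(true,true),p(d,true))).
Decompose p/2: 4 = 4,  true = d.
Delete trivial equation 4 = 4.
Clash: constants true and d differ; no unifier exists.

FAIL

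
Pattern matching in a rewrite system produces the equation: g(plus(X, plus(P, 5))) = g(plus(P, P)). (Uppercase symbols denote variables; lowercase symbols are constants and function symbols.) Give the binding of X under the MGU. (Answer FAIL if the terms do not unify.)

Decompose g/1: plus(X, plus(P, 5)) = plus(P, P).
Decompose plus/2: X = P,  plus(P, 5) = P.
Bind X := P; no other remaining equation mentions X.
Occurs check fails: P occurs in plus(P, 5); the equation P = plus(P, 5) has no finite solution.

FAIL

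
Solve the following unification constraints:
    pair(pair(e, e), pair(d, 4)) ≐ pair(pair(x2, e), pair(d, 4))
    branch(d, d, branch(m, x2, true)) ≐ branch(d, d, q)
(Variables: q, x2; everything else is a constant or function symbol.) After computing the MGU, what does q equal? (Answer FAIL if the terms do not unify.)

branch(m, e, true)

Decompose pair/2: pair(e, e) ≐ pair(x2, e),  pair(d, 4) ≐ pair(d, 4).
Decompose pair/2: e ≐ x2,  e ≐ e.
Bind x2 := e; substituting into the one remaining equation that mentions x2 gives: branch(d, d, branch(m, e, true)) ≐ branch(d, d, q).
Delete trivial equation e ≐ e.
Delete trivial equation pair(d, 4) ≐ pair(d, 4).
Decompose branch/3: d ≐ d,  d ≐ d,  branch(m, e, true) ≐ q.
Delete trivial equation d ≐ d.
Delete trivial equation d ≐ d.
Bind q := branch(m, e, true).
MGU = { x2 -> e, q -> branch(m, e, true) }, so q -> branch(m, e, true).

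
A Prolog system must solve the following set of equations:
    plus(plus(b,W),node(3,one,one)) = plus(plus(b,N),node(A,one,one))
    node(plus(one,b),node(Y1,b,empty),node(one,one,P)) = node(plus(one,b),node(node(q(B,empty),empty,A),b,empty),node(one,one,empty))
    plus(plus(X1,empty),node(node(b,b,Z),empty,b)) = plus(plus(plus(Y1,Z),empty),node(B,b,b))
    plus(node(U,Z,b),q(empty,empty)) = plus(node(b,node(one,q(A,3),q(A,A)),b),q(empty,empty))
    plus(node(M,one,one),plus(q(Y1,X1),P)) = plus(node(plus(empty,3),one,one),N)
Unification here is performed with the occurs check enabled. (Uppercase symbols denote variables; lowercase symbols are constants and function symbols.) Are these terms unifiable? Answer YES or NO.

NO

Decompose plus/2: plus(b,W) = plus(b,N),  node(3,one,one) = node(A,one,one).
Decompose plus/2: b = b,  W = N.
Delete trivial equation b = b.
Bind W := N; no other remaining equation mentions W.
Decompose node/3: 3 = A,  one = one,  one = one.
Bind A := 3; substituting into the 2 remaining equations that mention A gives: node(plus(one,b),node(Y1,b,empty),node(one,one,P)) = node(plus(one,b),node(node(q(B,empty),empty,3),b,empty),node(one,one,empty)),  plus(node(U,Z,b),q(empty,empty)) = plus(node(b,node(one,q(3,3),q(3,3)),b),q(empty,empty)).
Delete trivial equation one = one.
Delete trivial equation one = one.
Decompose node/3: plus(one,b) = plus(one,b),  node(Y1,b,empty) = node(node(q(B,empty),empty,3),b,empty),  node(one,one,P) = node(one,one,empty).
Delete trivial equation plus(one,b) = plus(one,b).
Decompose node/3: Y1 = node(q(B,empty),empty,3),  b = b,  empty = empty.
Bind Y1 := node(q(B,empty),empty,3); substituting into the 2 remaining equations that mention Y1 gives: plus(plus(X1,empty),node(node(b,b,Z),empty,b)) = plus(plus(plus(node(q(B,empty),empty,3),Z),empty),node(B,b,b)),  plus(node(M,one,one),plus(q(node(q(B,empty),empty,3),X1),P)) = plus(node(plus(empty,3),one,one),N).
Delete trivial equation b = b.
Delete trivial equation empty = empty.
Decompose node/3: one = one,  one = one,  P = empty.
Delete trivial equation one = one.
Delete trivial equation one = one.
Bind P := empty; substituting into the one remaining equation that mentions P gives: plus(node(M,one,one),plus(q(node(q(B,empty),empty,3),X1),empty)) = plus(node(plus(empty,3),one,one),N).
Decompose plus/2: plus(X1,empty) = plus(plus(node(q(B,empty),empty,3),Z),empty),  node(node(b,b,Z),empty,b) = node(B,b,b).
Decompose plus/2: X1 = plus(node(q(B,empty),empty,3),Z),  empty = empty.
Bind X1 := plus(node(q(B,empty),empty,3),Z); substituting into the one remaining equation that mentions X1 gives: plus(node(M,one,one),plus(q(node(q(B,empty),empty,3),plus(node(q(B,empty),empty,3),Z)),empty)) = plus(node(plus(empty,3),one,one),N).
Delete trivial equation empty = empty.
Decompose node/3: node(b,b,Z) = B,  empty = b,  b = b.
Bind B := node(b,b,Z); substituting into the one remaining equation that mentions B gives: plus(node(M,one,one),plus(q(node(q(node(b,b,Z),empty),empty,3),plus(node(q(node(b,b,Z),empty),empty,3),Z)),empty)) = plus(node(plus(empty,3),one,one),N). Substituting into the earlier bindings gives Y1 := node(q(node(b,b,Z),empty),empty,3), X1 := plus(node(q(node(b,b,Z),empty),empty,3),Z).
Clash: constants empty and b differ; no unifier exists.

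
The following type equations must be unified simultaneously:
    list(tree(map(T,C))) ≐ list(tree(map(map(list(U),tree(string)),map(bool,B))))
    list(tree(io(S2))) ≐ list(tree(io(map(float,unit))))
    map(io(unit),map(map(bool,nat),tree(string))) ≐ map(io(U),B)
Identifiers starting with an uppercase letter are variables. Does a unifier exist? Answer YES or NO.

Decompose list/1: tree(map(T,C)) ≐ tree(map(map(list(U),tree(string)),map(bool,B))).
Decompose tree/1: map(T,C) ≐ map(map(list(U),tree(string)),map(bool,B)).
Decompose map/2: T ≐ map(list(U),tree(string)),  C ≐ map(bool,B).
Bind T := map(list(U),tree(string)); no other remaining equation mentions T.
Bind C := map(bool,B); no other remaining equation mentions C.
Decompose list/1: tree(io(S2)) ≐ tree(io(map(float,unit))).
Decompose tree/1: io(S2) ≐ io(map(float,unit)).
Decompose io/1: S2 ≐ map(float,unit).
Bind S2 := map(float,unit); no other remaining equation mentions S2.
Decompose map/2: io(unit) ≐ io(U),  map(map(bool,nat),tree(string)) ≐ B.
Decompose io/1: unit ≐ U.
Bind U := unit; no other remaining equation mentions U. Substituting into the earlier binding gives T := map(list(unit),tree(string)).
Bind B := map(map(bool,nat),tree(string)). Substituting into the earlier binding gives C := map(bool,map(map(bool,nat),tree(string))).
No equations remain and no clash or occurs-check failure arose, so a unifier exists.

YES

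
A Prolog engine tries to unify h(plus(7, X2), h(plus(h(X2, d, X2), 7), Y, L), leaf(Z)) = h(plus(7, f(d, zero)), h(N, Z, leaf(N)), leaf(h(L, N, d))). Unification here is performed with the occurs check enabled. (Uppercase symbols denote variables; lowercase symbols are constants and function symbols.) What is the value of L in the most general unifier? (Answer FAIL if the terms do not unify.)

leaf(plus(h(f(d, zero), d, f(d, zero)), 7))

Decompose h/3: plus(7, X2) = plus(7, f(d, zero)),  h(plus(h(X2, d, X2), 7), Y, L) = h(N, Z, leaf(N)),  leaf(Z) = leaf(h(L, N, d)).
Decompose plus/2: 7 = 7,  X2 = f(d, zero).
Delete trivial equation 7 = 7.
Bind X2 := f(d, zero); substituting into the one remaining equation that mentions X2 gives: h(plus(h(f(d, zero), d, f(d, zero)), 7), Y, L) = h(N, Z, leaf(N)).
Decompose h/3: plus(h(f(d, zero), d, f(d, zero)), 7) = N,  Y = Z,  L = leaf(N).
Bind N := plus(h(f(d, zero), d, f(d, zero)), 7); substituting into the 2 remaining equations that mention N gives: L = leaf(plus(h(f(d, zero), d, f(d, zero)), 7)),  leaf(Z) = leaf(h(L, plus(h(f(d, zero), d, f(d, zero)), 7), d)).
Bind Y := Z; no other remaining equation mentions Y.
Bind L := leaf(plus(h(f(d, zero), d, f(d, zero)), 7)); substituting into the remaining equation gives: leaf(Z) = leaf(h(leaf(plus(h(f(d, zero), d, f(d, zero)), 7)), plus(h(f(d, zero), d, f(d, zero)), 7), d)).
Decompose leaf/1: Z = h(leaf(plus(h(f(d, zero), d, f(d, zero)), 7)), plus(h(f(d, zero), d, f(d, zero)), 7), d).
Bind Z := h(leaf(plus(h(f(d, zero), d, f(d, zero)), 7)), plus(h(f(d, zero), d, f(d, zero)), 7), d). Substituting into the earlier binding gives Y := h(leaf(plus(h(f(d, zero), d, f(d, zero)), 7)), plus(h(f(d, zero), d, f(d, zero)), 7), d).
MGU = { X2 -> f(d, zero), N -> plus(h(f(d, zero), d, f(d, zero)), 7), Y -> h(leaf(plus(h(f(d, zero), d, f(d, zero)), 7)), plus(h(f(d, zero), d, f(d, zero)), 7), d), L -> leaf(plus(h(f(d, zero), d, f(d, zero)), 7)), Z -> h(leaf(plus(h(f(d, zero), d, f(d, zero)), 7)), plus(h(f(d, zero), d, f(d, zero)), 7), d) }, so L -> leaf(plus(h(f(d, zero), d, f(d, zero)), 7)).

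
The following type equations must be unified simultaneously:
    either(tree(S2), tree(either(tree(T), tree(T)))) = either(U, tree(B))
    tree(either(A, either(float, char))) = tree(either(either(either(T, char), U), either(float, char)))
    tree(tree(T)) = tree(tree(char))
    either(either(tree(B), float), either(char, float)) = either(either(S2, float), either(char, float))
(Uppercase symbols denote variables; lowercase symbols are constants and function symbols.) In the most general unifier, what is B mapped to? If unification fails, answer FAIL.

Decompose either/2: tree(S2) = U,  tree(either(tree(T), tree(T))) = tree(B).
Bind U := tree(S2); substituting into the one remaining equation that mentions U gives: tree(either(A, either(float, char))) = tree(either(either(either(T, char), tree(S2)), either(float, char))).
Decompose tree/1: either(tree(T), tree(T)) = B.
Bind B := either(tree(T), tree(T)); substituting into the one remaining equation that mentions B gives: either(either(tree(either(tree(T), tree(T))), float), either(char, float)) = either(either(S2, float), either(char, float)).
Decompose tree/1: either(A, either(float, char)) = either(either(either(T, char), tree(S2)), either(float, char)).
Decompose either/2: A = either(either(T, char), tree(S2)),  either(float, char) = either(float, char).
Bind A := either(either(T, char), tree(S2)); no other remaining equation mentions A.
Delete trivial equation either(float, char) = either(float, char).
Decompose tree/1: tree(T) = tree(char).
Decompose tree/1: T = char.
Bind T := char; substituting into the remaining equation gives: either(either(tree(either(tree(char), tree(char))), float), either(char, float)) = either(either(S2, float), either(char, float)). Substituting into the earlier bindings gives B := either(tree(char), tree(char)), A := either(either(char, char), tree(S2)).
Decompose either/2: either(tree(either(tree(char), tree(char))), float) = either(S2, float),  either(char, float) = either(char, float).
Decompose either/2: tree(either(tree(char), tree(char))) = S2,  float = float.
Bind S2 := tree(either(tree(char), tree(char))); no other remaining equation mentions S2. Substituting into the earlier bindings gives U := tree(tree(either(tree(char), tree(char)))), A := either(either(char, char), tree(tree(either(tree(char), tree(char))))).
Delete trivial equation float = float.
Delete trivial equation either(char, float) = either(char, float).
MGU = { U -> tree(tree(either(tree(char), tree(char)))), B -> either(tree(char), tree(char)), A -> either(either(char, char), tree(tree(either(tree(char), tree(char))))), T -> char, S2 -> tree(either(tree(char), tree(char))) }, so B -> either(tree(char), tree(char)).

either(tree(char), tree(char))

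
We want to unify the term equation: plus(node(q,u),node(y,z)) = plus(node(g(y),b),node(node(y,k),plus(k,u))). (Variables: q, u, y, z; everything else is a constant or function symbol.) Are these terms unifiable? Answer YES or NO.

Decompose plus/2: node(q,u) = node(g(y),b),  node(y,z) = node(node(y,k),plus(k,u)).
Decompose node/2: q = g(y),  u = b.
Bind q := g(y); no other remaining equation mentions q.
Bind u := b; substituting into the remaining equation gives: node(y,z) = node(node(y,k),plus(k,b)).
Decompose node/2: y = node(y,k),  z = plus(k,b).
Occurs check fails: y occurs in node(y,k); the equation y = node(y,k) has no finite solution.

NO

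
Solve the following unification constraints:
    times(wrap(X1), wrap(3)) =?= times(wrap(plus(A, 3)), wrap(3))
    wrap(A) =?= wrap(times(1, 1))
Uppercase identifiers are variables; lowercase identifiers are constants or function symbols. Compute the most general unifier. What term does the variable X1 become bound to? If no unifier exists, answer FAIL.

plus(times(1, 1), 3)

Decompose times/2: wrap(X1) =?= wrap(plus(A, 3)),  wrap(3) =?= wrap(3).
Decompose wrap/1: X1 =?= plus(A, 3).
Bind X1 := plus(A, 3); no other remaining equation mentions X1.
Delete trivial equation wrap(3) =?= wrap(3).
Decompose wrap/1: A =?= times(1, 1).
Bind A := times(1, 1). Substituting into the earlier binding gives X1 := plus(times(1, 1), 3).
MGU = { X1 ↦ plus(times(1, 1), 3), A ↦ times(1, 1) }, so X1 ↦ plus(times(1, 1), 3).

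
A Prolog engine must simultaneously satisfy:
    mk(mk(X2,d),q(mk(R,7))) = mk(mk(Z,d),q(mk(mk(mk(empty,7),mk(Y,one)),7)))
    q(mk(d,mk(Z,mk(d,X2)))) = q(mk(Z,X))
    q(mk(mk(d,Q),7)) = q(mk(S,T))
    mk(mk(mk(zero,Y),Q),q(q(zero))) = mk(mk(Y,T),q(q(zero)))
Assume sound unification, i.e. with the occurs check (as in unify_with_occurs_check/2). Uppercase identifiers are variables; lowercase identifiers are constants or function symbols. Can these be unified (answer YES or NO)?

NO

Decompose mk/2: mk(X2,d) = mk(Z,d),  q(mk(R,7)) = q(mk(mk(mk(empty,7),mk(Y,one)),7)).
Decompose mk/2: X2 = Z,  d = d.
Bind X2 := Z; substituting into the one remaining equation that mentions X2 gives: q(mk(d,mk(Z,mk(d,Z)))) = q(mk(Z,X)).
Delete trivial equation d = d.
Decompose q/1: mk(R,7) = mk(mk(mk(empty,7),mk(Y,one)),7).
Decompose mk/2: R = mk(mk(empty,7),mk(Y,one)),  7 = 7.
Bind R := mk(mk(empty,7),mk(Y,one)); no other remaining equation mentions R.
Delete trivial equation 7 = 7.
Decompose q/1: mk(d,mk(Z,mk(d,Z))) = mk(Z,X).
Decompose mk/2: d = Z,  mk(Z,mk(d,Z)) = X.
Bind Z := d; substituting into the one remaining equation that mentions Z gives: mk(d,mk(d,d)) = X. Substituting into the earlier binding gives X2 := d.
Bind X := mk(d,mk(d,d)); no other remaining equation mentions X.
Decompose q/1: mk(mk(d,Q),7) = mk(S,T).
Decompose mk/2: mk(d,Q) = S,  7 = T.
Bind S := mk(d,Q); no other remaining equation mentions S.
Bind T := 7; substituting into the remaining equation gives: mk(mk(mk(zero,Y),Q),q(q(zero))) = mk(mk(Y,7),q(q(zero))).
Decompose mk/2: mk(mk(zero,Y),Q) = mk(Y,7),  q(q(zero)) = q(q(zero)).
Decompose mk/2: mk(zero,Y) = Y,  Q = 7.
Occurs check fails: Y occurs in mk(zero,Y); the equation Y = mk(zero,Y) has no finite solution.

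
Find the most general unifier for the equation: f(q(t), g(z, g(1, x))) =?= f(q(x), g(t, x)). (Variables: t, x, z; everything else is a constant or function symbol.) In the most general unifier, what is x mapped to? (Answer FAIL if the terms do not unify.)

Decompose f/2: q(t) =?= q(x),  g(z, g(1, x)) =?= g(t, x).
Decompose q/1: t =?= x.
Bind t := x; substituting into the remaining equation gives: g(z, g(1, x)) =?= g(x, x).
Decompose g/2: z =?= x,  g(1, x) =?= x.
Bind z := x; no other remaining equation mentions z.
Occurs check fails: x occurs in g(1, x); the equation x =?= g(1, x) has no finite solution.

FAIL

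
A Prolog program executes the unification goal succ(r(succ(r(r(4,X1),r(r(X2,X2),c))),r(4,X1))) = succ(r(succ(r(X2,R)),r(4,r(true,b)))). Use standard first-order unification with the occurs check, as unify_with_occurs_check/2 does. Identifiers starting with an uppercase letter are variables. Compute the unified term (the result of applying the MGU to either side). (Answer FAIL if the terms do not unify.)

Decompose succ/1: r(succ(r(r(4,X1),r(r(X2,X2),c))),r(4,X1)) = r(succ(r(X2,R)),r(4,r(true,b))).
Decompose r/2: succ(r(r(4,X1),r(r(X2,X2),c))) = succ(r(X2,R)),  r(4,X1) = r(4,r(true,b)).
Decompose succ/1: r(r(4,X1),r(r(X2,X2),c)) = r(X2,R).
Decompose r/2: r(4,X1) = X2,  r(r(X2,X2),c) = R.
Bind X2 := r(4,X1); substituting into the one remaining equation that mentions X2 gives: r(r(r(4,X1),r(4,X1)),c) = R.
Bind R := r(r(r(4,X1),r(4,X1)),c); no other remaining equation mentions R.
Decompose r/2: 4 = 4,  X1 = r(true,b).
Delete trivial equation 4 = 4.
Bind X1 := r(true,b). Substituting into the earlier bindings gives X2 := r(4,r(true,b)), R := r(r(r(4,r(true,b)),r(4,r(true,b))),c).
Applying the MGU to either side gives succ(r(succ(r(r(4,r(true,b)),r(r(r(4,r(true,b)),r(4,r(true,b))),c))),r(4,r(true,b)))).

succ(r(succ(r(r(4,r(true,b)),r(r(r(4,r(true,b)),r(4,r(true,b))),c))),r(4,r(true,b))))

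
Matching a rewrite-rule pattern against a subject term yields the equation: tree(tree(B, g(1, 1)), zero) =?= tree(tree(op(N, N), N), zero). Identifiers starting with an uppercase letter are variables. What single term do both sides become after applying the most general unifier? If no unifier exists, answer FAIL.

Decompose tree/2: tree(B, g(1, 1)) =?= tree(op(N, N), N),  zero =?= zero.
Decompose tree/2: B =?= op(N, N),  g(1, 1) =?= N.
Bind B := op(N, N); no other remaining equation mentions B.
Bind N := g(1, 1); no other remaining equation mentions N. Substituting into the earlier binding gives B := op(g(1, 1), g(1, 1)).
Delete trivial equation zero =?= zero.
Applying the MGU to either side gives tree(tree(op(g(1, 1), g(1, 1)), g(1, 1)), zero).

tree(tree(op(g(1, 1), g(1, 1)), g(1, 1)), zero)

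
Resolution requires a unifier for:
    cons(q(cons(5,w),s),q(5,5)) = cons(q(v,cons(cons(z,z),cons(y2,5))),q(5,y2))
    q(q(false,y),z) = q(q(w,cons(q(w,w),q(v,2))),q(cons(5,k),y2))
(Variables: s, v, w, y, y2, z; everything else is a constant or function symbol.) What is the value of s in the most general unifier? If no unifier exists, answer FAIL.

Decompose cons/2: q(cons(5,w),s) = q(v,cons(cons(z,z),cons(y2,5))),  q(5,5) = q(5,y2).
Decompose q/2: cons(5,w) = v,  s = cons(cons(z,z),cons(y2,5)).
Bind v := cons(5,w); substituting into the one remaining equation that mentions v gives: q(q(false,y),z) = q(q(w,cons(q(w,w),q(cons(5,w),2))),q(cons(5,k),y2)).
Bind s := cons(cons(z,z),cons(y2,5)); no other remaining equation mentions s.
Decompose q/2: 5 = 5,  5 = y2.
Delete trivial equation 5 = 5.
Bind y2 := 5; substituting into the remaining equation gives: q(q(false,y),z) = q(q(w,cons(q(w,w),q(cons(5,w),2))),q(cons(5,k),5)). Substituting into the earlier binding gives s := cons(cons(z,z),cons(5,5)).
Decompose q/2: q(false,y) = q(w,cons(q(w,w),q(cons(5,w),2))),  z = q(cons(5,k),5).
Decompose q/2: false = w,  y = cons(q(w,w),q(cons(5,w),2)).
Bind w := false; substituting into the one remaining equation that mentions w gives: y = cons(q(false,false),q(cons(5,false),2)). Substituting into the earlier binding gives v := cons(5,false).
Bind y := cons(q(false,false),q(cons(5,false),2)); no other remaining equation mentions y.
Bind z := q(cons(5,k),5). Substituting into the earlier binding gives s := cons(cons(q(cons(5,k),5),q(cons(5,k),5)),cons(5,5)).
MGU = { v ↦ cons(5,false), s ↦ cons(cons(q(cons(5,k),5),q(cons(5,k),5)),cons(5,5)), y2 ↦ 5, w ↦ false, y ↦ cons(q(false,false),q(cons(5,false),2)), z ↦ q(cons(5,k),5) }, so s ↦ cons(cons(q(cons(5,k),5),q(cons(5,k),5)),cons(5,5)).

cons(cons(q(cons(5,k),5),q(cons(5,k),5)),cons(5,5))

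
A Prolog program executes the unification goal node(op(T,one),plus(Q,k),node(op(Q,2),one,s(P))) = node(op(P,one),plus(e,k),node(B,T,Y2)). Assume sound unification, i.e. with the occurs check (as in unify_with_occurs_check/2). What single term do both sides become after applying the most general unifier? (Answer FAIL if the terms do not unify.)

node(op(one,one),plus(e,k),node(op(e,2),one,s(one)))

Decompose node/3: op(T,one) = op(P,one),  plus(Q,k) = plus(e,k),  node(op(Q,2),one,s(P)) = node(B,T,Y2).
Decompose op/2: T = P,  one = one.
Bind T := P; substituting into the one remaining equation that mentions T gives: node(op(Q,2),one,s(P)) = node(B,P,Y2).
Delete trivial equation one = one.
Decompose plus/2: Q = e,  k = k.
Bind Q := e; substituting into the one remaining equation that mentions Q gives: node(op(e,2),one,s(P)) = node(B,P,Y2).
Delete trivial equation k = k.
Decompose node/3: op(e,2) = B,  one = P,  s(P) = Y2.
Bind B := op(e,2); no other remaining equation mentions B.
Bind P := one; substituting into the remaining equation gives: s(one) = Y2. Substituting into the earlier binding gives T := one.
Bind Y2 := s(one).
Applying the MGU to either side gives node(op(one,one),plus(e,k),node(op(e,2),one,s(one))).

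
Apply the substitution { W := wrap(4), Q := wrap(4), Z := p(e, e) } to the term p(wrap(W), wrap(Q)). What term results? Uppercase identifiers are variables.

p(wrap(wrap(4)), wrap(wrap(4)))

Replace each occurrence of W with wrap(4).
Replace each occurrence of Q with wrap(4).
Result: p(wrap(wrap(4)), wrap(wrap(4))).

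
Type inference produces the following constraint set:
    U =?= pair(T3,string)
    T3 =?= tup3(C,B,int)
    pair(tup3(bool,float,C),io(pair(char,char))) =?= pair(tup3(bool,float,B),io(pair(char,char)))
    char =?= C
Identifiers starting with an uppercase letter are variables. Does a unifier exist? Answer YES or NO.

YES

Bind U := pair(T3,string); no other remaining equation mentions U.
Bind T3 := tup3(C,B,int); no other remaining equation mentions T3. Substituting into the earlier binding gives U := pair(tup3(C,B,int),string).
Decompose pair/2: tup3(bool,float,C) =?= tup3(bool,float,B),  io(pair(char,char)) =?= io(pair(char,char)).
Decompose tup3/3: bool =?= bool,  float =?= float,  C =?= B.
Delete trivial equation bool =?= bool.
Delete trivial equation float =?= float.
Bind C := B; substituting into the one remaining equation that mentions C gives: char =?= B. Substituting into the earlier bindings gives U := pair(tup3(B,B,int),string), T3 := tup3(B,B,int).
Delete trivial equation io(pair(char,char)) =?= io(pair(char,char)).
Bind B := char. Substituting into the earlier bindings gives U := pair(tup3(char,char,int),string), T3 := tup3(char,char,int), C := char.
No equations remain and no clash or occurs-check failure arose, so a unifier exists.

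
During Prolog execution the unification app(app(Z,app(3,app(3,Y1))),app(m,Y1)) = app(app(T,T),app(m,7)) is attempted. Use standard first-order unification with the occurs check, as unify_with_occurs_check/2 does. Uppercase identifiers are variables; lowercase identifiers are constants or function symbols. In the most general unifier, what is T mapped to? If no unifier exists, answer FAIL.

app(3,app(3,7))

Decompose app/2: app(Z,app(3,app(3,Y1))) = app(T,T),  app(m,Y1) = app(m,7).
Decompose app/2: Z = T,  app(3,app(3,Y1)) = T.
Bind Z := T; no other remaining equation mentions Z.
Bind T := app(3,app(3,Y1)); no other remaining equation mentions T. Substituting into the earlier binding gives Z := app(3,app(3,Y1)).
Decompose app/2: m = m,  Y1 = 7.
Delete trivial equation m = m.
Bind Y1 := 7. Substituting into the earlier bindings gives Z := app(3,app(3,7)), T := app(3,app(3,7)).
MGU = { Z = app(3,app(3,7)), T = app(3,app(3,7)), Y1 = 7 }, so T = app(3,app(3,7)).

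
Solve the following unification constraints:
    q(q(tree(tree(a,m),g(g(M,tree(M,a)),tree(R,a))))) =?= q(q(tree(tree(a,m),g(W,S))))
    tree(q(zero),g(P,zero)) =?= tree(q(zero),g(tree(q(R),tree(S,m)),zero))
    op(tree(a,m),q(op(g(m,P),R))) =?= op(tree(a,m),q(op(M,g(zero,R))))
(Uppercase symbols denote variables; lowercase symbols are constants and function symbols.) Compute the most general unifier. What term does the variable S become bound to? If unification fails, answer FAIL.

FAIL

Decompose q/1: q(tree(tree(a,m),g(g(M,tree(M,a)),tree(R,a)))) =?= q(tree(tree(a,m),g(W,S))).
Decompose q/1: tree(tree(a,m),g(g(M,tree(M,a)),tree(R,a))) =?= tree(tree(a,m),g(W,S)).
Decompose tree/2: tree(a,m) =?= tree(a,m),  g(g(M,tree(M,a)),tree(R,a)) =?= g(W,S).
Delete trivial equation tree(a,m) =?= tree(a,m).
Decompose g/2: g(M,tree(M,a)) =?= W,  tree(R,a) =?= S.
Bind W := g(M,tree(M,a)); no other remaining equation mentions W.
Bind S := tree(R,a); substituting into the one remaining equation that mentions S gives: tree(q(zero),g(P,zero)) =?= tree(q(zero),g(tree(q(R),tree(tree(R,a),m)),zero)).
Decompose tree/2: q(zero) =?= q(zero),  g(P,zero) =?= g(tree(q(R),tree(tree(R,a),m)),zero).
Delete trivial equation q(zero) =?= q(zero).
Decompose g/2: P =?= tree(q(R),tree(tree(R,a),m)),  zero =?= zero.
Bind P := tree(q(R),tree(tree(R,a),m)); substituting into the one remaining equation that mentions P gives: op(tree(a,m),q(op(g(m,tree(q(R),tree(tree(R,a),m))),R))) =?= op(tree(a,m),q(op(M,g(zero,R)))).
Delete trivial equation zero =?= zero.
Decompose op/2: tree(a,m) =?= tree(a,m),  q(op(g(m,tree(q(R),tree(tree(R,a),m))),R)) =?= q(op(M,g(zero,R))).
Delete trivial equation tree(a,m) =?= tree(a,m).
Decompose q/1: op(g(m,tree(q(R),tree(tree(R,a),m))),R) =?= op(M,g(zero,R)).
Decompose op/2: g(m,tree(q(R),tree(tree(R,a),m))) =?= M,  R =?= g(zero,R).
Bind M := g(m,tree(q(R),tree(tree(R,a),m))); no other remaining equation mentions M. Substituting into the earlier binding gives W := g(g(m,tree(q(R),tree(tree(R,a),m))),tree(g(m,tree(q(R),tree(tree(R,a),m))),a)).
Occurs check fails: R occurs in g(zero,R); the equation R =?= g(zero,R) has no finite solution.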